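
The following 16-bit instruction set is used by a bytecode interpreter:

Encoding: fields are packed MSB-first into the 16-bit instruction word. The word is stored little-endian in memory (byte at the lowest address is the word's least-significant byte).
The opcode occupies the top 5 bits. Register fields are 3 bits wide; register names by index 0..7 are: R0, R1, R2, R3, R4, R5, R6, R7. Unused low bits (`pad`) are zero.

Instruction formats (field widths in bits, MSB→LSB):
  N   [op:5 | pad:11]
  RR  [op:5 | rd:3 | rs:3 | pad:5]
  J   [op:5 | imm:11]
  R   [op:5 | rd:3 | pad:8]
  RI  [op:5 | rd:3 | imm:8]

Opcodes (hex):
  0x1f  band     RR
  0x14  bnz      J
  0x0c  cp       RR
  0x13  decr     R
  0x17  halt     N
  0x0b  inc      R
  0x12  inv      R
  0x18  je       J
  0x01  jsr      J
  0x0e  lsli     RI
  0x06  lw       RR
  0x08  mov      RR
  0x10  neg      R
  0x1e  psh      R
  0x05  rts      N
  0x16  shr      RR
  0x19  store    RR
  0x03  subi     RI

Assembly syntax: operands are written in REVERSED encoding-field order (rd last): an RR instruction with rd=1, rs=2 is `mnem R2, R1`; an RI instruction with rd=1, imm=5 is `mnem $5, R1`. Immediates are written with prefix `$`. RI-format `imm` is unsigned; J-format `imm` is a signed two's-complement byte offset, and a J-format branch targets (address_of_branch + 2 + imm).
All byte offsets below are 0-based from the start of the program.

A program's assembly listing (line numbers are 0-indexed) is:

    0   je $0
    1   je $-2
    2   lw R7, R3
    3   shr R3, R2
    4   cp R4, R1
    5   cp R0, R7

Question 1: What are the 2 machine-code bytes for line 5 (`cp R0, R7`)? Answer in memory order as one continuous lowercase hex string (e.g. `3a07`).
0067

5. cp fields op=0xc:5|rd=7:3|rs=0:3|pad=0:5 → word 6700h → 00 67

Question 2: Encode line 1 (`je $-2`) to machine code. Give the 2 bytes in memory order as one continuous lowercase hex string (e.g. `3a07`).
fec7

line 1 (je): pack op=0x18:5|imm=-2:11 = 0xc7fe; little→ fe c7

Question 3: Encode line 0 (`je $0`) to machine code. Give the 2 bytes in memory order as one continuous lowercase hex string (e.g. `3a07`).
L0: je op=0x18:5|imm=0:11 ⇒ 0xc000 ⇒ little 00 c0

00c0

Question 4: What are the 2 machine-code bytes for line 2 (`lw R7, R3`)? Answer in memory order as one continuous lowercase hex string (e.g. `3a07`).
2. lw fields op=0x6:5|rd=3:3|rs=7:3|pad=0:5 → word 33e0h → e0 33

e033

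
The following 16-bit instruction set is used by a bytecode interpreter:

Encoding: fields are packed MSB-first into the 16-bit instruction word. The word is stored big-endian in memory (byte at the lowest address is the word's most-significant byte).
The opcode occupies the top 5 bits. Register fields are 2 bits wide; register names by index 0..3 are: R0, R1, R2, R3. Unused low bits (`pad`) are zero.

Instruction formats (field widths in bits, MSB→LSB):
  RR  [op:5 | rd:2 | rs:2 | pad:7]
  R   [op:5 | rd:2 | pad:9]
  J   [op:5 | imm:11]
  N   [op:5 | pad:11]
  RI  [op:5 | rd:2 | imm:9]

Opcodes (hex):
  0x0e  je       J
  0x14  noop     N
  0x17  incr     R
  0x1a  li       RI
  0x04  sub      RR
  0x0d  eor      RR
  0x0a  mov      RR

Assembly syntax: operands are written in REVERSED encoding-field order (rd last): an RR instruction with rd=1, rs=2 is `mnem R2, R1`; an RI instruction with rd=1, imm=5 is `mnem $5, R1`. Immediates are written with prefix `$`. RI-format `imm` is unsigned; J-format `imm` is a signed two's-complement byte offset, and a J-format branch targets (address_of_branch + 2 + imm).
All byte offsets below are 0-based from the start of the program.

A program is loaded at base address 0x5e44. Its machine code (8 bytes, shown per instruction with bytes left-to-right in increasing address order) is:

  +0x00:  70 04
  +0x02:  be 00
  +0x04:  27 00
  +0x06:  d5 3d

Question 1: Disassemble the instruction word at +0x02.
[02] be 00 → 0xbe00
  top 5b → 0x17 → incr [R]
  rd@[10:9]=0x3 ⇒ R3

incr R3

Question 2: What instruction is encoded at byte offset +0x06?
li $317, R2

@+06  big-endian(d5 3d) = 0xd53d
  op=0xd53d>>11=0x1a ⇒ li (RI)
  [10:9] rd=2 = R2
  [8:0] imm=317 = $317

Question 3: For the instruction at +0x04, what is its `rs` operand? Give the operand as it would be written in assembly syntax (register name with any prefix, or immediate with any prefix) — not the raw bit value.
R2

off 0x04: read 27 00 as big → 0x2700
  op=0x2700>>11=0x4 ⇒ sub (RR)
  rd: (w>>9)&0x3=0x3 → R3
  rs: (w>>7)&0x3=0x2 → R2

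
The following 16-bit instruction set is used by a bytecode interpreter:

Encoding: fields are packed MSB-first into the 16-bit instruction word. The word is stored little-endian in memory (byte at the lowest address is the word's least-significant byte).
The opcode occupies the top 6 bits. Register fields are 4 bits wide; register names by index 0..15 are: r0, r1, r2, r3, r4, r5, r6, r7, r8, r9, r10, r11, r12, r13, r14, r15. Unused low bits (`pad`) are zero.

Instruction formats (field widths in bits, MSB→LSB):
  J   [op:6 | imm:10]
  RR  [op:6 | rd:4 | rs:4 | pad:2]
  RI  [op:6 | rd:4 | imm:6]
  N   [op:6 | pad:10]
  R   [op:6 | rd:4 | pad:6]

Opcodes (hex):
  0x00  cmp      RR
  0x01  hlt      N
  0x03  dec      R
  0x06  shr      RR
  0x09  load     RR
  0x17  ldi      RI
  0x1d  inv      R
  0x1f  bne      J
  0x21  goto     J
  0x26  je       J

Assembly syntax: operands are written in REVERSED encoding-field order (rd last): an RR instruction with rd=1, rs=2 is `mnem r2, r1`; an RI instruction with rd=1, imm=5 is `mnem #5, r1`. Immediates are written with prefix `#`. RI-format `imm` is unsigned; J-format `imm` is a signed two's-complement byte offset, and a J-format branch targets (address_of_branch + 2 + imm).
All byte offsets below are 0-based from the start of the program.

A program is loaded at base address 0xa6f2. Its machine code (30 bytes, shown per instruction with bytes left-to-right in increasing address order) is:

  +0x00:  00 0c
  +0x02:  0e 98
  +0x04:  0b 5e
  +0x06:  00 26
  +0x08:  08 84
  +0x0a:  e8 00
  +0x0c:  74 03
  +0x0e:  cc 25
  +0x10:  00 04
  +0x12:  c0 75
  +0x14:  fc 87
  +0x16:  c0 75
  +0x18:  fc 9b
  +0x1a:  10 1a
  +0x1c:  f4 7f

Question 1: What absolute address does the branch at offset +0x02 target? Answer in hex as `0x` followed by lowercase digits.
0xa704

+0x02: 0e 98 ⇒ word 0x980e (little)
  op=0x980e>>10=0x26 ⇒ je (J)
  imm: (w>>0)&0x3ff=0xe → #14
  target = base 0xa6f2 + off 0x02 + 2 + imm 14 = 0xa704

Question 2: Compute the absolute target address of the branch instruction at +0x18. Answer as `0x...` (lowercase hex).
0xa708

+0x18: fc 9b ⇒ word 0x9bfc (little)
  op=0x9bfc>>10=0x26 ⇒ je (J)
  imm: (w>>0)&0x3ff=0x3fc (s10→-4) → #-4
  target = base 0xa6f2 + off 0x18 + 2 + imm -4 = 0xa708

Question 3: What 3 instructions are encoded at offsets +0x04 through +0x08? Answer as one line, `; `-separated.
ldi #11, r8; load r0, r8; goto #8

[04] 0b 5e → 0x5e0b
  op=0x5e0b>>10=0x17 ⇒ ldi (RI)
  rd: (w>>6)&0xf=0x8 → r8
  imm: (w>>0)&0x3f=0xb → #11
[06] 00 26 → 0x2600
  op=0x2600>>10=0x9 ⇒ load (RR)
  rd: (w>>6)&0xf=0x8 → r8
  rs: (w>>2)&0xf=0x0 → r0
[08] 08 84 → 0x8408
  op=0x8408>>10=0x21 ⇒ goto (J)
  imm: (w>>0)&0x3ff=0x8 → #8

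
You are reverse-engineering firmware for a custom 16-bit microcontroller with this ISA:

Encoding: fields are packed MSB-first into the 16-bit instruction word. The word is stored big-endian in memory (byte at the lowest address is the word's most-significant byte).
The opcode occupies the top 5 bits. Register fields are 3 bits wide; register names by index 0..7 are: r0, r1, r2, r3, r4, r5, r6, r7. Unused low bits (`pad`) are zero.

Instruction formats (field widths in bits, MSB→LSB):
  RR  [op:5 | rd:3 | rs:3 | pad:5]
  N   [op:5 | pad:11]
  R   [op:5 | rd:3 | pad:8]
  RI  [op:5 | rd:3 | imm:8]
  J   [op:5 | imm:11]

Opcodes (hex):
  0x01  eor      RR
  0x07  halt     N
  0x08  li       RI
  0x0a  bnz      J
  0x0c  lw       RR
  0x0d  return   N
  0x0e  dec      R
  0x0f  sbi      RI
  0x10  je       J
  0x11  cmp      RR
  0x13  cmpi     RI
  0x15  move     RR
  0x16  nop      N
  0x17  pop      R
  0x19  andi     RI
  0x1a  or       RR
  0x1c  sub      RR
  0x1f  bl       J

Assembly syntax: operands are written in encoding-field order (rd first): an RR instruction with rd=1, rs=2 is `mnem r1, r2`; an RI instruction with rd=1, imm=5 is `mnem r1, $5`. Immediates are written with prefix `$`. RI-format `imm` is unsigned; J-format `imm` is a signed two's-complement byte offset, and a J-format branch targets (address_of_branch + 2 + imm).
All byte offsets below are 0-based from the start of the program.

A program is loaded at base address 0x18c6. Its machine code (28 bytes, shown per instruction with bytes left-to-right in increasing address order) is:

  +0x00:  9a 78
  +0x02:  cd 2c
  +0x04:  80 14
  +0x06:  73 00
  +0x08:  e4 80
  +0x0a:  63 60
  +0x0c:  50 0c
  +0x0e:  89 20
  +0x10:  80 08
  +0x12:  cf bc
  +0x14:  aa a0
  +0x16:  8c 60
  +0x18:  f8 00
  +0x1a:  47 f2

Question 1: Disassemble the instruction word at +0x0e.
cmp r1, r1

[0e] 89 20 → 0x8920
  op=0x8920>>11=0x11 ⇒ cmp (RR)
  rd@[10:8]=0x1 ⇒ r1
  rs@[7:5]=0x1 ⇒ r1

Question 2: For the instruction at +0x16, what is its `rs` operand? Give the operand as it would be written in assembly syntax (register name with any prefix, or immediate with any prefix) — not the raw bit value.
r3

[16] 8c 60 → 0x8c60
  op=0x8c60>>11=0x11 ⇒ cmp (RR)
  [10:8] rd=4 = r4
  [7:5] rs=3 = r3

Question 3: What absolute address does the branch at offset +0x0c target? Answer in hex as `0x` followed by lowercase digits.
0x18e0

off 0x0c: read 50 0c as big → 0x500c
  top 5b → 0xa → bnz [J]
  [10:0] imm=12 = $12
  target = base 0x18c6 + off 0x0c + 2 + imm 12 = 0x18e0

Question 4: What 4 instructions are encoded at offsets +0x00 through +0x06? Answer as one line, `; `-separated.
cmpi r2, $120; andi r5, $44; je $20; dec r3

[00] 9a 78 → 0x9a78
  op=0x9a78>>11=0x13 ⇒ cmpi (RI)
  rd: (w>>8)&0x7=0x2 → r2
  imm: (w>>0)&0xff=0x78 → $120
[02] cd 2c → 0xcd2c
  op=0xcd2c>>11=0x19 ⇒ andi (RI)
  rd: (w>>8)&0x7=0x5 → r5
  imm: (w>>0)&0xff=0x2c → $44
[04] 80 14 → 0x8014
  op=0x8014>>11=0x10 ⇒ je (J)
  imm: (w>>0)&0x7ff=0x14 → $20
[06] 73 00 → 0x7300
  op=0x7300>>11=0xe ⇒ dec (R)
  rd: (w>>8)&0x7=0x3 → r3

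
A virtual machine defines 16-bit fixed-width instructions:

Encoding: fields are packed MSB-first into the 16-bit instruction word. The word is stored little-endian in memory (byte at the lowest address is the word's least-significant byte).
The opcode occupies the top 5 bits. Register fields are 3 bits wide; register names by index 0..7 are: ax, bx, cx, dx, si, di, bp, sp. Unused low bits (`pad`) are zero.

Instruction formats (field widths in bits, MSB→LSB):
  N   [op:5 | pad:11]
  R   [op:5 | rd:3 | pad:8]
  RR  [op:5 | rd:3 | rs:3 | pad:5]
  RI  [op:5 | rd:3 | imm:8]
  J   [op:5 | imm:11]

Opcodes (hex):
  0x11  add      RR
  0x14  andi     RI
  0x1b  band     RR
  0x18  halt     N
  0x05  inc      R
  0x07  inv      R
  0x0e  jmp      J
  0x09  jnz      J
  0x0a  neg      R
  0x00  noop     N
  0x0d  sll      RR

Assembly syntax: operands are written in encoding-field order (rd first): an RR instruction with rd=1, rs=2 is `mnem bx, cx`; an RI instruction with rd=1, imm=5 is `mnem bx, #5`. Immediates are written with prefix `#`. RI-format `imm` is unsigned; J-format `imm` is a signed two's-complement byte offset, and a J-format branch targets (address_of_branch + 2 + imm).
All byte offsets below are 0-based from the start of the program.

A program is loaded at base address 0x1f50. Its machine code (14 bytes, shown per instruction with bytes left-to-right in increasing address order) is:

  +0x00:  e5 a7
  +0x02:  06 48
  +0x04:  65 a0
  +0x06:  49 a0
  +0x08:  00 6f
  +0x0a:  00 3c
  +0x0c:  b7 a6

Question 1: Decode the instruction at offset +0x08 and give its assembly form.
off 0x08: read 00 6f as little → 0x6f00
  opcode bits[15:11]=0xd: sll/RR
  [10:8] rd=7 = sp
  [7:5] rs=0 = ax

sll sp, ax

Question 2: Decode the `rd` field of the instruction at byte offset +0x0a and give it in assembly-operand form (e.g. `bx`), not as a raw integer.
si

[0a] 00 3c → 0x3c00
  op=0x3c00>>11=0x7 ⇒ inv (R)
  [10:8] rd=4 = si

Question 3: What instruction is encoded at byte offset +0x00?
@+00  little-endian(e5 a7) = 0xa7e5
  top 5b → 0x14 → andi [RI]
  [10:8] rd=7 = sp
  [7:0] imm=229 = #229

andi sp, #229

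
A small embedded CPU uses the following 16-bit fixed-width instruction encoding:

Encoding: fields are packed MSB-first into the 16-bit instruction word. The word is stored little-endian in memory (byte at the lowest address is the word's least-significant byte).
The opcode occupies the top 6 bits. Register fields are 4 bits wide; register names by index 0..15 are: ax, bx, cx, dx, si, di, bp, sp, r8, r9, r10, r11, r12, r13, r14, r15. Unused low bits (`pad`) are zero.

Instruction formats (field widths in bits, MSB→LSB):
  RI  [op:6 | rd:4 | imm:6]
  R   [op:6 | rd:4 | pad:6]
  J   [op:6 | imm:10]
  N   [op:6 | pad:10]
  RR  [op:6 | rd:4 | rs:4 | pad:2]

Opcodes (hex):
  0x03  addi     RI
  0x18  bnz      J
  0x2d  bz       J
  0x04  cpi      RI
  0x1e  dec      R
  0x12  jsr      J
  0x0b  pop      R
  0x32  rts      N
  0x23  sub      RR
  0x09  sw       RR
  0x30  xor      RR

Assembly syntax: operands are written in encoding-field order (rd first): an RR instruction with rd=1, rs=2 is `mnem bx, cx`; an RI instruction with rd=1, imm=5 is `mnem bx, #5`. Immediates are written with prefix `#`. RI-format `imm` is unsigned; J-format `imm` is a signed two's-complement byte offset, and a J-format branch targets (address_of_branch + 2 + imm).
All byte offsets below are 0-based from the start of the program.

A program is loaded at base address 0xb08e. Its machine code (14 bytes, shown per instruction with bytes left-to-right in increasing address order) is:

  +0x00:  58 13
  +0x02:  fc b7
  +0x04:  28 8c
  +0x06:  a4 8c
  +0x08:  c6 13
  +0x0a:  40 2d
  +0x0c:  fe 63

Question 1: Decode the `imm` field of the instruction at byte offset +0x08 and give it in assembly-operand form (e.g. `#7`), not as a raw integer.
#6

off 0x08: read c6 13 as little → 0x13c6
  op=0x13c6>>10=0x4 ⇒ cpi (RI)
  rd: (w>>6)&0xf=0xf → r15
  imm: (w>>0)&0x3f=0x6 → #6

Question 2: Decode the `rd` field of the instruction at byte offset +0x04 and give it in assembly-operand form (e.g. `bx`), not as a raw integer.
[04] 28 8c → 0x8c28
  op=0x8c28>>10=0x23 ⇒ sub (RR)
  rd: (w>>6)&0xf=0x0 → ax
  rs: (w>>2)&0xf=0xa → r10

ax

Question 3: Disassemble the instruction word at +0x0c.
bnz #-2

@+0c  little-endian(fe 63) = 0x63fe
  op=0x63fe>>10=0x18 ⇒ bnz (J)
  imm: (w>>0)&0x3ff=0x3fe (s10→-2) → #-2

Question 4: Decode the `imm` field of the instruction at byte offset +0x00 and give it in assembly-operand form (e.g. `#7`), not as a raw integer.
@+00  little-endian(58 13) = 0x1358
  op=0x1358>>10=0x4 ⇒ cpi (RI)
  rd@[9:6]=0xd ⇒ r13
  imm@[5:0]=0x18 ⇒ #24

#24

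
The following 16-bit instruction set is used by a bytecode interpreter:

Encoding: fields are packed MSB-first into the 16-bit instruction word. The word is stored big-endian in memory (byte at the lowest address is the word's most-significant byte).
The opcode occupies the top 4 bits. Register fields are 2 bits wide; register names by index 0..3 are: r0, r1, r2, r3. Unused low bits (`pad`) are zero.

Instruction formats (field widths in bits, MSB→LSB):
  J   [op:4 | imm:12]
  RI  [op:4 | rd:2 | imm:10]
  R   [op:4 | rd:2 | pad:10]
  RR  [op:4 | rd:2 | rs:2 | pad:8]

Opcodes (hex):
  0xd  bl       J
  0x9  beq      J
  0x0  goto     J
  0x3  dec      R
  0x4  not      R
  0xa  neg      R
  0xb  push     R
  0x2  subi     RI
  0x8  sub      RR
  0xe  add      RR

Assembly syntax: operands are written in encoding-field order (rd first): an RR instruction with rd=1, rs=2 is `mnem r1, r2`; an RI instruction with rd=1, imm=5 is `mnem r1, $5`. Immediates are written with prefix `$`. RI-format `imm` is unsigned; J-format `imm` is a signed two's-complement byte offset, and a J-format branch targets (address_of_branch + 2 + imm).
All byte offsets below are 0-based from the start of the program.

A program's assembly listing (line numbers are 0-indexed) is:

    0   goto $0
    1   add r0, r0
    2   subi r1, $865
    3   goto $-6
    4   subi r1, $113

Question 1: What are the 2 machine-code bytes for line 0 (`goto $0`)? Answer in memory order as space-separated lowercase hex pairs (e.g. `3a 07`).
line 0 (goto): pack op=0x0:4|imm=0:12 = 0x0000; big→ 00 00

00 00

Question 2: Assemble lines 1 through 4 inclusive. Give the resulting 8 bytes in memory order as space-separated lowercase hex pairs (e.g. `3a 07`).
1. add fields op=0xe:4|rd=0:2|rs=0:2|pad=0:8 → word e000h → e0 00
2. subi fields op=0x2:4|rd=1:2|imm=865:10 → word 2761h → 27 61
3. goto fields op=0x0:4|imm=-6:12 → word 0ffah → 0f fa
4. subi fields op=0x2:4|rd=1:2|imm=113:10 → word 2471h → 24 71

e0 00 27 61 0f fa 24 71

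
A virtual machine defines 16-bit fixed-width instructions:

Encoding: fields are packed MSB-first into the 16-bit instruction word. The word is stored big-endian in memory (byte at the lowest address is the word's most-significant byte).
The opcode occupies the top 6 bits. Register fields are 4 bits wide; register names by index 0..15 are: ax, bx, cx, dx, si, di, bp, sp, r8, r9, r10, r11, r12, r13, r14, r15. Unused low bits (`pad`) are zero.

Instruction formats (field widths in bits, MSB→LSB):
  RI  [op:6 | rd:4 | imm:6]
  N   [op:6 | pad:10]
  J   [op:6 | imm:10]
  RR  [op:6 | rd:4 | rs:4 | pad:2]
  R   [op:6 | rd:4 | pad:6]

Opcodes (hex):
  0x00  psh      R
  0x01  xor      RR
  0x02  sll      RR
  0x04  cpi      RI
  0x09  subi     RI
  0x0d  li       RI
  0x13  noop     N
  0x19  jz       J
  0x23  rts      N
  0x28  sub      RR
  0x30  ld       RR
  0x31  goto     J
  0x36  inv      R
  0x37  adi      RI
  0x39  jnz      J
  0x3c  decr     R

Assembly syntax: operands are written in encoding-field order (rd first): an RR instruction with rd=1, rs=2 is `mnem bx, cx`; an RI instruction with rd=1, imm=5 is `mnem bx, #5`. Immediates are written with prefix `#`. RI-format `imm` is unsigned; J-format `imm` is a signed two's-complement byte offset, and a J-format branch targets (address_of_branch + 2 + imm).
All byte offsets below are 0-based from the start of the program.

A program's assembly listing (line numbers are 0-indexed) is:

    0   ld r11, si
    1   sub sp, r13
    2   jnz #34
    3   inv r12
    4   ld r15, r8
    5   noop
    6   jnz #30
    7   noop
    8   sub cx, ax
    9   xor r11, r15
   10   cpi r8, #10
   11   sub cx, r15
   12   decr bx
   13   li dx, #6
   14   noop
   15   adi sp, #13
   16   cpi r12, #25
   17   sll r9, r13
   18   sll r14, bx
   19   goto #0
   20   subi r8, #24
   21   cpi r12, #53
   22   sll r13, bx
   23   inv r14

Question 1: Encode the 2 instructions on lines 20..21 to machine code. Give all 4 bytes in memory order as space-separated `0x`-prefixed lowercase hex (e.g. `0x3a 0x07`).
20. subi fields op=0x9:6|rd=8:4|imm=24:6 → word 2618h → 26 18
21. cpi fields op=0x4:6|rd=12:4|imm=53:6 → word 1335h → 13 35

0x26 0x18 0x13 0x35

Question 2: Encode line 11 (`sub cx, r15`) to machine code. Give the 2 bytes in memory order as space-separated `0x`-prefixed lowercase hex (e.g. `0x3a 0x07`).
L11: sub op=0x28:6|rd=2:4|rs=15:4|pad=0:2 ⇒ 0xa0bc ⇒ big a0 bc

0xa0 0xbc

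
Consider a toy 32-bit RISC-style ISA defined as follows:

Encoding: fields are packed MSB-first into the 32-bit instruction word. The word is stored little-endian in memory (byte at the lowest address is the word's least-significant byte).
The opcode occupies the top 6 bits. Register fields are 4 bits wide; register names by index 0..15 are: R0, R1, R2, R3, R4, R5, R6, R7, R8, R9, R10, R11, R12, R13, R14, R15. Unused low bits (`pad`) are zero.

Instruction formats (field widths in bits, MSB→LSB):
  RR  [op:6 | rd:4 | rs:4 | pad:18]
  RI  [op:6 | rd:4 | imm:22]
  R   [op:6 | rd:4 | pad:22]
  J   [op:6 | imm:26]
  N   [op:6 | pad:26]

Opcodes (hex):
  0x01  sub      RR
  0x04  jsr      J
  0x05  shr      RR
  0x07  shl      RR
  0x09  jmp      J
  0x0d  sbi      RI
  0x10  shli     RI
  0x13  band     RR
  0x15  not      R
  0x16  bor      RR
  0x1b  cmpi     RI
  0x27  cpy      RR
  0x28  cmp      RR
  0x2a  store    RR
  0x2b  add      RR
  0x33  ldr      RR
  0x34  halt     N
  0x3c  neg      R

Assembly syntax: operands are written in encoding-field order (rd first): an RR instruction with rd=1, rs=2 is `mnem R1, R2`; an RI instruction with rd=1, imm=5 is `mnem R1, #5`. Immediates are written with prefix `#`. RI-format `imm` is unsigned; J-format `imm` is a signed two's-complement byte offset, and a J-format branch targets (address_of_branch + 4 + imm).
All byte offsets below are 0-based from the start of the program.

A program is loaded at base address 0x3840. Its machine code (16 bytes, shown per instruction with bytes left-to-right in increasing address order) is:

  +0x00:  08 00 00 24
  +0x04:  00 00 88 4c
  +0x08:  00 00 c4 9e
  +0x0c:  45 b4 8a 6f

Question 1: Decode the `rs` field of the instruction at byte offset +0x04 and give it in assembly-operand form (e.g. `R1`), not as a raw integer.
R2

@+04  little-endian(00 00 88 4c) = 0x4c880000
  op=0x4c880000>>26=0x13 ⇒ band (RR)
  rd: (w>>22)&0xf=0x2 → R2
  rs: (w>>18)&0xf=0x2 → R2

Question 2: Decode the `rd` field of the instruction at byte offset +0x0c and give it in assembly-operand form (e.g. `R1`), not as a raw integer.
+0x0c: 45 b4 8a 6f ⇒ word 0x6f8ab445 (little)
  opcode bits[31:26]=0x1b: cmpi/RI
  [25:22] rd=14 = R14
  [21:0] imm=701509 = #701509

R14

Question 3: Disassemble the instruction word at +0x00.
jmp #8

@+00  little-endian(08 00 00 24) = 0x24000008
  top 6b → 0x9 → jmp [J]
  imm: (w>>0)&0x3ffffff=0x8 → #8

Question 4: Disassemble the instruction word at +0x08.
+0x08: 00 00 c4 9e ⇒ word 0x9ec40000 (little)
  op=0x9ec40000>>26=0x27 ⇒ cpy (RR)
  rd@[25:22]=0xb ⇒ R11
  rs@[21:18]=0x1 ⇒ R1

cpy R11, R1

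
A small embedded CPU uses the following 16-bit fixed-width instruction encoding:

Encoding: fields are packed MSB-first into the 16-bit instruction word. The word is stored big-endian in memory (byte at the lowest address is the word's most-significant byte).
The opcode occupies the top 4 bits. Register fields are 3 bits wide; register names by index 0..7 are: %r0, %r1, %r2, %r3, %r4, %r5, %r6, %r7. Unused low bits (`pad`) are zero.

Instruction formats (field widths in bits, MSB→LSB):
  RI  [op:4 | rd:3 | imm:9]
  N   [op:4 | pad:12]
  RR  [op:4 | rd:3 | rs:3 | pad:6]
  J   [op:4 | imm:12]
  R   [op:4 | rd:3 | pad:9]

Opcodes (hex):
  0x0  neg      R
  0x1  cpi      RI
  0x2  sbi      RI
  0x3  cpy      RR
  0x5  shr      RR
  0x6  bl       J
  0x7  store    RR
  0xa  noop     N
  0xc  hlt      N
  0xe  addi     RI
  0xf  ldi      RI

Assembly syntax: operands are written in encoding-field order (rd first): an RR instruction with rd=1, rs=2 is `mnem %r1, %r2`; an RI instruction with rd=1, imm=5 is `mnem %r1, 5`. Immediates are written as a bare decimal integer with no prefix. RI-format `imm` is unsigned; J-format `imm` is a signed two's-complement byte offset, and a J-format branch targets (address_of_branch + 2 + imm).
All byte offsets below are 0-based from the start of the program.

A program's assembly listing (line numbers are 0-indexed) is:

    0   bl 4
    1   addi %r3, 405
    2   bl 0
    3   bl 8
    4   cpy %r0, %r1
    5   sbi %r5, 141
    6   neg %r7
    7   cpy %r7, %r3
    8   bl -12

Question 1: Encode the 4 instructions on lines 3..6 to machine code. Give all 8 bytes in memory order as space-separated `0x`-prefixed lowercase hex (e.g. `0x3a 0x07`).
line 3 (bl): pack op=0x6:4|imm=8:12 = 0x6008; big→ 60 08
line 4 (cpy): pack op=0x3:4|rd=0:3|rs=1:3|pad=0:6 = 0x3040; big→ 30 40
line 5 (sbi): pack op=0x2:4|rd=5:3|imm=141:9 = 0x2a8d; big→ 2a 8d
line 6 (neg): pack op=0x0:4|rd=7:3|pad=0:9 = 0x0e00; big→ 0e 00

0x60 0x08 0x30 0x40 0x2a 0x8d 0x0e 0x00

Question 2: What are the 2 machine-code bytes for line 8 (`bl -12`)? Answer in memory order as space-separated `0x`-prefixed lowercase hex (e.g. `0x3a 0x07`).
0x6f 0xf4

8. bl fields op=0x6:4|imm=-12:12 → word 6ff4h → 6f f4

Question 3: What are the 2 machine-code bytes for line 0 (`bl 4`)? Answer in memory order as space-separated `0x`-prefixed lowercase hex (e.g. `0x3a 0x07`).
line 0 (bl): pack op=0x6:4|imm=4:12 = 0x6004; big→ 60 04

0x60 0x04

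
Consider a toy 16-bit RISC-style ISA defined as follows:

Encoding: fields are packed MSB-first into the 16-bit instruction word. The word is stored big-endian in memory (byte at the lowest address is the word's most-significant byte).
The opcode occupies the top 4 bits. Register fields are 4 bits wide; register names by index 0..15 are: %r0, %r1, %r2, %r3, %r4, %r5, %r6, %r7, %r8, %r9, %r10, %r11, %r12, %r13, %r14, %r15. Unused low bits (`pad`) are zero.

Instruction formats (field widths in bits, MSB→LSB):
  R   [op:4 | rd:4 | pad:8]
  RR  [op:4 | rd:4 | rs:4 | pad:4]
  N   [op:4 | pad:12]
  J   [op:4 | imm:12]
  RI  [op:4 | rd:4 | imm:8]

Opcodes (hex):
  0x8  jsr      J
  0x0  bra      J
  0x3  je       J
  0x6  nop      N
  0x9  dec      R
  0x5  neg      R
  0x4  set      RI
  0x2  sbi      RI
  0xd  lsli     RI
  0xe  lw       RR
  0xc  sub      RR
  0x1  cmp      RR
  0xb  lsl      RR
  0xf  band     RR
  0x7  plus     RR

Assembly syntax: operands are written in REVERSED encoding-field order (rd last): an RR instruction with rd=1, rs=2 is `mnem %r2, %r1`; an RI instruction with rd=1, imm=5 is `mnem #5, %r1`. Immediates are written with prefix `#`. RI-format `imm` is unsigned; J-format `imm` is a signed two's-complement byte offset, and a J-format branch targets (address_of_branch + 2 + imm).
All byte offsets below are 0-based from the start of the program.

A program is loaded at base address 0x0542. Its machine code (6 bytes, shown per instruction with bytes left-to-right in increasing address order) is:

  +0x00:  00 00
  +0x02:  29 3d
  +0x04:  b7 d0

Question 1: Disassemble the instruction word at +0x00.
[00] 00 00 → 0x0000
  top 4b → 0x0 → bra [J]
  [11:0] imm=0 = #0

bra #0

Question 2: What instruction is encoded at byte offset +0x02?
sbi #61, %r9

off 0x02: read 29 3d as big → 0x293d
  top 4b → 0x2 → sbi [RI]
  [11:8] rd=9 = %r9
  [7:0] imm=61 = #61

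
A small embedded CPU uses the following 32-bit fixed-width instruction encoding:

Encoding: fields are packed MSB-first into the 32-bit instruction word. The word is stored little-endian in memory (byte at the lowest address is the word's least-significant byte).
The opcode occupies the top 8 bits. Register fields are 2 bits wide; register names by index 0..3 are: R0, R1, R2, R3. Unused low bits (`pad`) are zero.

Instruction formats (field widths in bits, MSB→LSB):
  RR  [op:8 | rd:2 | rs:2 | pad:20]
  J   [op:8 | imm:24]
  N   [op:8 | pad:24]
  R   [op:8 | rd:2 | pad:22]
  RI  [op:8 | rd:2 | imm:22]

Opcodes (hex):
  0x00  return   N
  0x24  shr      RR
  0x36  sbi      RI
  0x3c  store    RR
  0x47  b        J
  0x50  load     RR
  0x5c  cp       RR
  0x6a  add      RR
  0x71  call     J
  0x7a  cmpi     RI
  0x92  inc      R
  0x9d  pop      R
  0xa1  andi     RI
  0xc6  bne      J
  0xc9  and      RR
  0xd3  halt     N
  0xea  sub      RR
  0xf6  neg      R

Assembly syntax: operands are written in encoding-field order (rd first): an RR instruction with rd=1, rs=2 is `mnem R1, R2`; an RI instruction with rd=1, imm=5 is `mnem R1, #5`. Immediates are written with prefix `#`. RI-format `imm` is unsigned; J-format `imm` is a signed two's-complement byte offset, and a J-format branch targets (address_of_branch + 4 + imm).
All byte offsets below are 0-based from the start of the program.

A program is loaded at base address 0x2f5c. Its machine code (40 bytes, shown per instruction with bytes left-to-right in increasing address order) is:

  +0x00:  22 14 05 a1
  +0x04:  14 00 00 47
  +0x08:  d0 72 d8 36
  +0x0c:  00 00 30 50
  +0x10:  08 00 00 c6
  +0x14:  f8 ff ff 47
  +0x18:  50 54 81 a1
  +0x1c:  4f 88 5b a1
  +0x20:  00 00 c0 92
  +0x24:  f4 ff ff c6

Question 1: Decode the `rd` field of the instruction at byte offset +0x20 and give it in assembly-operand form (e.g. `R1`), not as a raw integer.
off 0x20: read 00 00 c0 92 as little → 0x92c00000
  op=0x92c00000>>24=0x92 ⇒ inc (R)
  rd@[23:22]=0x3 ⇒ R3

R3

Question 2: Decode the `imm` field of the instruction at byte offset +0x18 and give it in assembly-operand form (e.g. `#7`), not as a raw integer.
[18] 50 54 81 a1 → 0xa1815450
  top 8b → 0xa1 → andi [RI]
  [23:22] rd=2 = R2
  [21:0] imm=87120 = #87120

#87120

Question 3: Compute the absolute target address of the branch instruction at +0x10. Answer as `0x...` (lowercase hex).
0x2f78

+0x10: 08 00 00 c6 ⇒ word 0xc6000008 (little)
  opcode bits[31:24]=0xc6: bne/J
  imm@[23:0]=0x8 ⇒ #8
  target = base 0x2f5c + off 0x10 + 4 + imm 8 = 0x2f78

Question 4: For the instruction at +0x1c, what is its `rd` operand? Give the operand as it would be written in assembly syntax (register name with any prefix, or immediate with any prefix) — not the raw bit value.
off 0x1c: read 4f 88 5b a1 as little → 0xa15b884f
  opcode bits[31:24]=0xa1: andi/RI
  rd: (w>>22)&0x3=0x1 → R1
  imm: (w>>0)&0x3fffff=0x1b884f → #1804367

R1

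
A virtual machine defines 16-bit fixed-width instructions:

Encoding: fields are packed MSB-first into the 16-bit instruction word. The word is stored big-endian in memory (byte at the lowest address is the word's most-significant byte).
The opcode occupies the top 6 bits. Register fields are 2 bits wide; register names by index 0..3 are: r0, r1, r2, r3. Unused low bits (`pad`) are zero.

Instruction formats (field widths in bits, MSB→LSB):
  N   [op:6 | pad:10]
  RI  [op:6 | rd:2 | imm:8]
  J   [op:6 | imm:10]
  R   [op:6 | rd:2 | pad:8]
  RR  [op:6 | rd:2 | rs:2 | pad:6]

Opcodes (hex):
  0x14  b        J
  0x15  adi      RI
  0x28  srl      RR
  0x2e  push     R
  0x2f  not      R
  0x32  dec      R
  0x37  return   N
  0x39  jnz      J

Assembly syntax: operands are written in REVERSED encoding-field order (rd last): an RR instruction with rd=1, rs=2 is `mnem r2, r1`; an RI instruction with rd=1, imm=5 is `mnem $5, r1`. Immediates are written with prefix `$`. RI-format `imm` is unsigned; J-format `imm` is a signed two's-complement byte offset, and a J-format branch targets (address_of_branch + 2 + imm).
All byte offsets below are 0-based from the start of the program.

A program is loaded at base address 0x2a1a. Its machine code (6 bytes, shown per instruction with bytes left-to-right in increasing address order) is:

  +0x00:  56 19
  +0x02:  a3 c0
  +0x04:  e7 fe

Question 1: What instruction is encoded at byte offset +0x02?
srl r3, r3

off 0x02: read a3 c0 as big → 0xa3c0
  opcode bits[15:10]=0x28: srl/RR
  rd: (w>>8)&0x3=0x3 → r3
  rs: (w>>6)&0x3=0x3 → r3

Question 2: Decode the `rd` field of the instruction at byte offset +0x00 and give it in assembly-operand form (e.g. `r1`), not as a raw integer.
r2

+0x00: 56 19 ⇒ word 0x5619 (big)
  opcode bits[15:10]=0x15: adi/RI
  [9:8] rd=2 = r2
  [7:0] imm=25 = $25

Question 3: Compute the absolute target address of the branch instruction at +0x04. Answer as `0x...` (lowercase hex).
[04] e7 fe → 0xe7fe
  op=0xe7fe>>10=0x39 ⇒ jnz (J)
  [9:0] imm=1022 (s10→-2) = $-2
  target = base 0x2a1a + off 0x04 + 2 + imm -2 = 0x2a1e

0x2a1e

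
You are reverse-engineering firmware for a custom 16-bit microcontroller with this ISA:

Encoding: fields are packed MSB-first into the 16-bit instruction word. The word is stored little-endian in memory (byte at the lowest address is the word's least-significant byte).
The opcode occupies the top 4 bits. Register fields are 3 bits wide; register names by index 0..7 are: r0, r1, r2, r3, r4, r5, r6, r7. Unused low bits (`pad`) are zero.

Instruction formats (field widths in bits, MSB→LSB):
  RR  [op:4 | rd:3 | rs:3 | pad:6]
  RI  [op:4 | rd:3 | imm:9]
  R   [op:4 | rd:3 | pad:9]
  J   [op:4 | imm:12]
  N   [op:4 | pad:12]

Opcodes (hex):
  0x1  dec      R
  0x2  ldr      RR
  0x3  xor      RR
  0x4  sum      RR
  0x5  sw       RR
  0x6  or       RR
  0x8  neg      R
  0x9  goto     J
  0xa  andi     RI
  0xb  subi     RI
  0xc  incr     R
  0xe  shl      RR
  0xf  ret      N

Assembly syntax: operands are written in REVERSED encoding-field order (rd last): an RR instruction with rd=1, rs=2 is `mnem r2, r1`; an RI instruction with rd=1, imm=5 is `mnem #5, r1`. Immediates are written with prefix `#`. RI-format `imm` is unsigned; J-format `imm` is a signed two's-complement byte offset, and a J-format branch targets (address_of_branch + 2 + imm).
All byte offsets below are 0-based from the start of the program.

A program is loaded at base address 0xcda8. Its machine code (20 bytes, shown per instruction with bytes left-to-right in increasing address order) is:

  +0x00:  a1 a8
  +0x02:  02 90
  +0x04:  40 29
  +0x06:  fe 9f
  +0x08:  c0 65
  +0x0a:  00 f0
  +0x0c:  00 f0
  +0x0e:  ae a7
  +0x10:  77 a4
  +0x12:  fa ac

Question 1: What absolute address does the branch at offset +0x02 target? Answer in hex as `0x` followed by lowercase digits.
0xcdae

@+02  little-endian(02 90) = 0x9002
  top 4b → 0x9 → goto [J]
  imm@[11:0]=0x2 ⇒ #2
  target = base 0xcda8 + off 0x02 + 2 + imm 2 = 0xcdae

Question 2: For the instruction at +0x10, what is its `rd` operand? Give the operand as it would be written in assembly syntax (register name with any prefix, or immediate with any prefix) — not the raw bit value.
@+10  little-endian(77 a4) = 0xa477
  op=0xa477>>12=0xa ⇒ andi (RI)
  rd: (w>>9)&0x7=0x2 → r2
  imm: (w>>0)&0x1ff=0x77 → #119

r2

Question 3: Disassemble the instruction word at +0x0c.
ret

[0c] 00 f0 → 0xf000
  top 4b → 0xf → ret [N]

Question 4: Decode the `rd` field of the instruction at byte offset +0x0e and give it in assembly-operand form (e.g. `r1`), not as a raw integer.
@+0e  little-endian(ae a7) = 0xa7ae
  op=0xa7ae>>12=0xa ⇒ andi (RI)
  rd@[11:9]=0x3 ⇒ r3
  imm@[8:0]=0x1ae ⇒ #430

r3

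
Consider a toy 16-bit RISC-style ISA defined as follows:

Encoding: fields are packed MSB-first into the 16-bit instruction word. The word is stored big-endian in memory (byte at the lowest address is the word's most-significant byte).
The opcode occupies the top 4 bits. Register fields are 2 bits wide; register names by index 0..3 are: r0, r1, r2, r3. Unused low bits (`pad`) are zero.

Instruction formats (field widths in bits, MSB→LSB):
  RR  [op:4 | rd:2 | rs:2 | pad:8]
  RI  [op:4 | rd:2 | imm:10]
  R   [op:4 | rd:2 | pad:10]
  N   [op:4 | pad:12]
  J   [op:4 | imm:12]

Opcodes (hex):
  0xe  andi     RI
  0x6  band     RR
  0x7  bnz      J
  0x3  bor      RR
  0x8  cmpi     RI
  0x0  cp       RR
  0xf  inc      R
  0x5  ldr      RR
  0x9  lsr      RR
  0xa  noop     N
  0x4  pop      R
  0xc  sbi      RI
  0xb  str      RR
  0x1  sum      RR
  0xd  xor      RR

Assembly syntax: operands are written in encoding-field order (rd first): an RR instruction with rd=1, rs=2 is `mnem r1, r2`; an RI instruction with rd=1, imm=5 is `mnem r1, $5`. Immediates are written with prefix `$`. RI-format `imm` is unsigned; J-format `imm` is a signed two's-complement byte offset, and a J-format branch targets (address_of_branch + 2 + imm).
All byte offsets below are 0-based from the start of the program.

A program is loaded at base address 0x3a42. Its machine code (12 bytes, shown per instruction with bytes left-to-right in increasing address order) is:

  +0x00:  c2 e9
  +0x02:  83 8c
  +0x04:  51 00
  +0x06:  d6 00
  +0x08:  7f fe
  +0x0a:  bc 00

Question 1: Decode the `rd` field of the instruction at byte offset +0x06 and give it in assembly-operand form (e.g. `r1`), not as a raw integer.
+0x06: d6 00 ⇒ word 0xd600 (big)
  top 4b → 0xd → xor [RR]
  rd@[11:10]=0x1 ⇒ r1
  rs@[9:8]=0x2 ⇒ r2

r1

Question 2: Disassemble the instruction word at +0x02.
cmpi r0, $908

@+02  big-endian(83 8c) = 0x838c
  top 4b → 0x8 → cmpi [RI]
  [11:10] rd=0 = r0
  [9:0] imm=908 = $908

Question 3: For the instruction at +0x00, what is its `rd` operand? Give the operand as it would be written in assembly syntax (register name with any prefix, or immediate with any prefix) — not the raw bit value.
r0

[00] c2 e9 → 0xc2e9
  top 4b → 0xc → sbi [RI]
  rd@[11:10]=0x0 ⇒ r0
  imm@[9:0]=0x2e9 ⇒ $745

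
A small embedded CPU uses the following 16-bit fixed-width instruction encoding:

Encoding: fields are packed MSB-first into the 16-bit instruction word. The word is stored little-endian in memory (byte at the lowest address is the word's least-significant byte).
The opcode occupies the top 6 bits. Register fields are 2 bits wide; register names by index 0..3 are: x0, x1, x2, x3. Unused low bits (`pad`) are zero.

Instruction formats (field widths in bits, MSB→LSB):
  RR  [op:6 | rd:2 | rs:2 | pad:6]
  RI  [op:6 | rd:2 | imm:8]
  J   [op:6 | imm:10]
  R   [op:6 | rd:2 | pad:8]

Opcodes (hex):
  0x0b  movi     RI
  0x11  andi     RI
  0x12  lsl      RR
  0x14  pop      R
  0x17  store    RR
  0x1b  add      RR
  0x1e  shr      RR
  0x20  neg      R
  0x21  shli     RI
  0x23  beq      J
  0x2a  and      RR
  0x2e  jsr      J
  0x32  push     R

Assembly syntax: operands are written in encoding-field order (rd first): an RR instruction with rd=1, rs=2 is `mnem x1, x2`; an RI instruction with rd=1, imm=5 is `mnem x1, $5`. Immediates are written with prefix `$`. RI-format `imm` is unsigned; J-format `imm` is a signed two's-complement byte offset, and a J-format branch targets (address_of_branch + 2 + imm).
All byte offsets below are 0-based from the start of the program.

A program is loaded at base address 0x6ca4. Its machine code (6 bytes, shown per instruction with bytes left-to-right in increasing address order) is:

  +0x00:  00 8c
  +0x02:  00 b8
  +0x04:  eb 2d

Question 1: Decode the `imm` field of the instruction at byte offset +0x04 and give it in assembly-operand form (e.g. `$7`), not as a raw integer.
$235

@+04  little-endian(eb 2d) = 0x2deb
  opcode bits[15:10]=0xb: movi/RI
  rd: (w>>8)&0x3=0x1 → x1
  imm: (w>>0)&0xff=0xeb → $235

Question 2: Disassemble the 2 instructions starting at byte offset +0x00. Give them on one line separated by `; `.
+0x00: 00 8c ⇒ word 0x8c00 (little)
  opcode bits[15:10]=0x23: beq/J
  [9:0] imm=0 = $0
+0x02: 00 b8 ⇒ word 0xb800 (little)
  opcode bits[15:10]=0x2e: jsr/J
  [9:0] imm=0 = $0

beq $0; jsr $0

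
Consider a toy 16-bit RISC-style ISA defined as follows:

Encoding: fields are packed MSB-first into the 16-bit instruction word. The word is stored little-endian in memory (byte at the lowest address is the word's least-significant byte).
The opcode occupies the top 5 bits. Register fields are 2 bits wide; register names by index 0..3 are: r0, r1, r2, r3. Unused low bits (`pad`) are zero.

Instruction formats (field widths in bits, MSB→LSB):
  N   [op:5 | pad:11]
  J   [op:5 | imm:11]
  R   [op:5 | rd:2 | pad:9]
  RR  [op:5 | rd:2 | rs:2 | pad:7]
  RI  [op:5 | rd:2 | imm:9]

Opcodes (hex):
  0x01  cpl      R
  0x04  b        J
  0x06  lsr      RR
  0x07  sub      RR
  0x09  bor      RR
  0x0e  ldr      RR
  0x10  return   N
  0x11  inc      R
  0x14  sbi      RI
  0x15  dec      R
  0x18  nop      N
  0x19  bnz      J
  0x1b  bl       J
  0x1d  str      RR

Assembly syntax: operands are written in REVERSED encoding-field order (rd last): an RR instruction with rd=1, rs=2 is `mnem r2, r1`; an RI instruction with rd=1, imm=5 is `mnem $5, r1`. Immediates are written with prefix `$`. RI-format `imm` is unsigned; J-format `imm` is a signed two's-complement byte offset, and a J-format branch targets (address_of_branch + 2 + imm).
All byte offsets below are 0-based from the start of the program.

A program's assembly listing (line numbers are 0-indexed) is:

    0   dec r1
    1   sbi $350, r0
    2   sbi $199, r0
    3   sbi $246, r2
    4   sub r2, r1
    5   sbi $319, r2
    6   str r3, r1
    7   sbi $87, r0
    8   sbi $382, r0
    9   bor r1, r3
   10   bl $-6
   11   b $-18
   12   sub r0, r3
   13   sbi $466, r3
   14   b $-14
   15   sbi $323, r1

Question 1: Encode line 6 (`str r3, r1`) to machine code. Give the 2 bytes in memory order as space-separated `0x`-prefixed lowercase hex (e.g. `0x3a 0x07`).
6. str fields op=0x1d:5|rd=1:2|rs=3:2|pad=0:7 → word eb80h → 80 eb

0x80 0xeb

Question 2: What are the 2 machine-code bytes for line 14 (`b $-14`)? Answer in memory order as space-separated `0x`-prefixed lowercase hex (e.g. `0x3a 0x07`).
0xf2 0x27

14. b fields op=0x4:5|imm=-14:11 → word 27f2h → f2 27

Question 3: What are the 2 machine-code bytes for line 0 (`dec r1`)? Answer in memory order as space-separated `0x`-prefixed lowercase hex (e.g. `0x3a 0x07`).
0x00 0xaa

L0: dec op=0x15:5|rd=1:2|pad=0:9 ⇒ 0xaa00 ⇒ little 00 aa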